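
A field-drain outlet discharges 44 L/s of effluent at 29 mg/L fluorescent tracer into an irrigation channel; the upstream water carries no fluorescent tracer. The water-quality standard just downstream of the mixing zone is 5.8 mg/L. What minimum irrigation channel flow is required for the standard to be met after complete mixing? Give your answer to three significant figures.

Set C_mix = 5.8: (Q·0 + 44.00·29.00) / (Q + 44.00) = 5.8
→ Q = 44.00·(29.00 − 5.8)/(5.8 − 0) = 176.0 L/s.

176 L/s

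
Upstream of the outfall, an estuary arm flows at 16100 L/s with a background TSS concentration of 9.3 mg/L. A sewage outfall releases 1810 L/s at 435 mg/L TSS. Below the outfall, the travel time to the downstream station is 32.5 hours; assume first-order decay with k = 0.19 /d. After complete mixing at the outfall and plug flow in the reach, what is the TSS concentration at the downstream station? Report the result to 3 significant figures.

40.5 mg/L

After mixing, C = (16100·9.300 + 1810·435.0) / 17910 = 937100/17910 = 52.32 mg/L.
Decay over the reach: 52.32·exp(−kt) = 52.32·0.7731 = 40.45 mg/L.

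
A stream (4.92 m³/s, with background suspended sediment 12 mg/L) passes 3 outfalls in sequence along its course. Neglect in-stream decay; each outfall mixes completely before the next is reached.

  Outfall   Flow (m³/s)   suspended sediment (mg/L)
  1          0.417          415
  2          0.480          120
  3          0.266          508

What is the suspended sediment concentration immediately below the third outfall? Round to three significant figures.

69.8 mg/L

Below outfall 1: Q → 5.337 m³/s, C = (4.920·12.00 + 0.4170·415.0)/5.337 = 43.49 mg/L.
Below outfall 2: Q → 5.817 m³/s, C = (5.337·43.49 + 0.4800·120.0)/5.817 = 49.80 mg/L.
Below outfall 3: Q → 6.083 m³/s, C = (5.817·49.80 + 0.2660·508.0)/6.083 = 69.84 mg/L.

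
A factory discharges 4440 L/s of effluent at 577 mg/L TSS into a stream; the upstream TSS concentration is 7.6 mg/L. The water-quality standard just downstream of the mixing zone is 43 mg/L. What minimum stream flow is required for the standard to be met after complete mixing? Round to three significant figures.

Set C_mix = 43: (Q·7.600 + 4440·577.0) / (Q + 4440) = 43
→ Q = 4440·(577.0 − 43)/(43 − 7.600) = 66980 L/s.

67000 L/s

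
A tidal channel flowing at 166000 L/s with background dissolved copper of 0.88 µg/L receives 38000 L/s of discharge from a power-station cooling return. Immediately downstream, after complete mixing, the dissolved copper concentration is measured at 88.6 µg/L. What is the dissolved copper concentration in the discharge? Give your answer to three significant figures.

Mass balance: 166000·0.8800 + 38000·Cₑ = 204000·88.60
→ Cₑ = (204000·88.60 − 166000·0.8800) / 38000 = 471.8 µg/L.

472 µg/L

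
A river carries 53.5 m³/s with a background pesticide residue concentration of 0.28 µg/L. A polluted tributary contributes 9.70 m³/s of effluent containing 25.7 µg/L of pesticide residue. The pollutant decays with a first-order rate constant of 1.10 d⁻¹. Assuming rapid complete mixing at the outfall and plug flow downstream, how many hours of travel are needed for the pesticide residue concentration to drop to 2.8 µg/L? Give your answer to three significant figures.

8.75 h

Flow-weighted average: C = (53.50·0.2800 + 9.700·25.70) / 63.20 = 264.3/63.20 = 4.181 µg/L.
4.181·exp(−k·t) = 2.8 → t = ln(4.181/2.8)/k = 31500 s = 8.750 h.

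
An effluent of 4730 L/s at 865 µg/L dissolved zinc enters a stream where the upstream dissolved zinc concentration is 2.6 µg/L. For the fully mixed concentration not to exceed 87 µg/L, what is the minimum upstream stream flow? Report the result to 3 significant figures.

43600 L/s

Set C_mix = 87: (Q·2.600 + 4730·865.0) / (Q + 4730) = 87
→ Q = 4730·(865.0 − 87)/(87 − 2.600) = 43600 L/s.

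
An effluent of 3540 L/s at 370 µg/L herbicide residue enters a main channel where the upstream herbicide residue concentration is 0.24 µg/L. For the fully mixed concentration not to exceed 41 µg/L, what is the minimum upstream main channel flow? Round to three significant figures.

Set C_mix = 41: (Q·0.2400 + 3540·370.0) / (Q + 3540) = 41
→ Q = 3540·(370.0 − 41)/(41 − 0.2400) = 28570 L/s.

28600 L/s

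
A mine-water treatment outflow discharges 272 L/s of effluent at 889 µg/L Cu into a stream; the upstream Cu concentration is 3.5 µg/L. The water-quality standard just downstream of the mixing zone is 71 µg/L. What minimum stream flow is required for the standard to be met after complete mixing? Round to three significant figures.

Set C_mix = 71: (Q·3.500 + 272.0·889.0) / (Q + 272.0) = 71
→ Q = 272.0·(889.0 − 71)/(71 − 3.500) = 3296 L/s.

3300 L/s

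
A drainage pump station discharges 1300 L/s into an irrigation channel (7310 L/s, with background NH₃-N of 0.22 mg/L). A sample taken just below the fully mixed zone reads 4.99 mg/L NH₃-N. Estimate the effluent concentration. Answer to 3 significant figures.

Mass balance: 7310·0.2200 + 1300·Cₑ = 8610·4.990
→ Cₑ = (8610·4.990 − 7310·0.2200) / 1300 = 31.81 mg/L.

31.8 mg/L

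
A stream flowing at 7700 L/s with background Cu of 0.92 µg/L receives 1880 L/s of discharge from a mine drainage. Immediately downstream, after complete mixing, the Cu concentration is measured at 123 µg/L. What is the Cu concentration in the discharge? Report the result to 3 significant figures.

Mass balance: 7700·0.9200 + 1880·Cₑ = 9580·123.0
→ Cₑ = (9580·123.0 − 7700·0.9200) / 1880 = 623.0 µg/L.

623 µg/L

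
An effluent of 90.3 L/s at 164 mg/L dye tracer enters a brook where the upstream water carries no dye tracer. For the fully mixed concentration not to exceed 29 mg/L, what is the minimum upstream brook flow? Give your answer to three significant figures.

Set C_mix = 29: (Q·0 + 90.30·164.0) / (Q + 90.30) = 29
→ Q = 90.30·(164.0 − 29)/(29 − 0) = 420.4 L/s.

420 L/s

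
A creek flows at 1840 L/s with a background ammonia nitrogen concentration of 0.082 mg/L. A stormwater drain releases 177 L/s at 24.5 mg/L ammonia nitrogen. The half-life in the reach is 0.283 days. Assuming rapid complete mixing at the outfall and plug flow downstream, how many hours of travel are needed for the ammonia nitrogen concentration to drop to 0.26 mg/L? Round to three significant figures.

21.0 h

Conservation of mass: C = (1840·0.08200 + 177.0·24.50) / 2017 = 4487/2017 = 2.225 mg/L.
Half-life 0.283 d → k = ln 2 / 0.283 = 2.449 d⁻¹.
2.225·exp(−k·t) = 0.26 → t = ln(2.225/0.26)/k = 75730 s = 21.04 h.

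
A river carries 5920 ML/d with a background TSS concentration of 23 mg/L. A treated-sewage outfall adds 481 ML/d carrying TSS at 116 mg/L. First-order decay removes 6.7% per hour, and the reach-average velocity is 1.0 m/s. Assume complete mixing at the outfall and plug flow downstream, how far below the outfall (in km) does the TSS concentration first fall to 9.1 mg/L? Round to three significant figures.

61.9 km

Mixed concentration C = ΣQC/ΣQ = (5920·23.00 + 481.0·116.0) / 6401 = 192000/6401 = 29.99 mg/L.
6.7%/h lost → k = −ln(1 − 0.067) = 0.06935 h⁻¹.
Set 29.99·exp(−k·t) = 9.1 → t = ln(29.99/9.1)/k = 61910 s = 17.20 h.
Distance = v·t = 1.0·61910 = 61910 m = 61.91 km.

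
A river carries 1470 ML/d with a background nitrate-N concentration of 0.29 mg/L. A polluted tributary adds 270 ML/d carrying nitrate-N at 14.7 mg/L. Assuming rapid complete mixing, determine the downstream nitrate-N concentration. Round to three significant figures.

Conservation of mass: C = (1470·0.2900 + 270.0·14.70) / 1740 = 4395/1740 = 2.526 mg/L.

2.53 mg/L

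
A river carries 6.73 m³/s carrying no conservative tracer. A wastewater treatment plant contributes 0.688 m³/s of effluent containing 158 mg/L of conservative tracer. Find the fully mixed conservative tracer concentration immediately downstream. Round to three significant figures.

14.7 mg/L

Mass balance: C = (6.730·0 + 0.6880·158.0) / 7.418 = 108.7/7.418 = 14.65 mg/L.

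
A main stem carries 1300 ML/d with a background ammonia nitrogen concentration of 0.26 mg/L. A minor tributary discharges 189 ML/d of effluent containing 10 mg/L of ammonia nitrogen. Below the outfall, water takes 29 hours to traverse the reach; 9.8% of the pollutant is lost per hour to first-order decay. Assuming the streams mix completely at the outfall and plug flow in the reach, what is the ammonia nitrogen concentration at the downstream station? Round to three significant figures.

0.0752 mg/L

Conservation of mass: C = (1300·0.2600 + 189.0·10.00) / 1489 = 2228/1489 = 1.496 mg/L.
9.8%/h lost → k = −ln(1 − 0.098) = 0.1031 h⁻¹.
Applying C = C₀e^(−kt): 1.496 × 0.05023 = 0.07516 mg/L.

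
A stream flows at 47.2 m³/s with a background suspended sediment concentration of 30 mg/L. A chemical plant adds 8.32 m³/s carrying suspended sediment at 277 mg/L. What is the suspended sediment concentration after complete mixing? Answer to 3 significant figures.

After mixing, C = (47.20·30.00 + 8.320·277.0) / 55.52 = 3721/55.52 = 67.01 mg/L.

67.0 mg/L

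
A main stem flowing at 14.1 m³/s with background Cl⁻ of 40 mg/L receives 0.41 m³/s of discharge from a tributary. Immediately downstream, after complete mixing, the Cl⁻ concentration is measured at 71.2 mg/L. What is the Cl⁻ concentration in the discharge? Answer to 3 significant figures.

1140 mg/L

Mass balance: 14.10·40.00 + 0.4100·Cₑ = 14.51·71.20
→ Cₑ = (14.51·71.20 − 14.10·40.00) / 0.4100 = 1144 mg/L.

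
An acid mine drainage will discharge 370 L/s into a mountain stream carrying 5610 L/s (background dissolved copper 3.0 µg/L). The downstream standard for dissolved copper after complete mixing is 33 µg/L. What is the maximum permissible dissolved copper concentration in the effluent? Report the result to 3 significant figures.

At the limit, (Qr·Cr + Qe·Cₑ)/(Qr + Qe) = 33:
Cₑ = (5980·33 − 5610·3.000) / 370.0 = 487.9 µg/L.

488 µg/L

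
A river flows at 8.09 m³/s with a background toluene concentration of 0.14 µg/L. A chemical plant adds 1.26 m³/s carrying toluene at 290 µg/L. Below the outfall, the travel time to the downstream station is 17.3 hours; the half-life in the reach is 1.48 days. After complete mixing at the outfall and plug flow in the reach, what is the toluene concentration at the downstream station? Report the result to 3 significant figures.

After mixing, C = (8.090·0.1400 + 1.260·290.0) / 9.350 = 366.5/9.350 = 39.20 µg/L.
Half-life 1.48 d → k = ln 2 / 1.48 = 0.4683 d⁻¹.
Decay over the reach: 39.20·exp(−kt) = 39.20·0.7135 = 27.97 µg/L.

28.0 µg/L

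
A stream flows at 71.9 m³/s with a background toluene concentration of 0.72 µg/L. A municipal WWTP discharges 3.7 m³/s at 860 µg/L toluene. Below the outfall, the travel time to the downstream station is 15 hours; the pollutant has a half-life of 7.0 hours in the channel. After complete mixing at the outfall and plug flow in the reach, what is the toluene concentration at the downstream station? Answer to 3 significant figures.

9.69 µg/L

Conservation of mass: C = (71.90·0.7200 + 3.700·860.0) / 75.60 = 3234/75.60 = 42.77 µg/L.
Half-life 7.0 h → k = ln 2 / 7.0 = 0.09902 h⁻¹ = 2.377 d⁻¹.
After decay, C = 42.77 × e^(−kt) = 42.77 × 0.2264 = 9.686 µg/L.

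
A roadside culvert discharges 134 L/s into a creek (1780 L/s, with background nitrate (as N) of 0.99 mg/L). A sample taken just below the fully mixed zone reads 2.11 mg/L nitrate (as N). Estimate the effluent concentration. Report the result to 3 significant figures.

Mass balance: 1780·0.9900 + 134.0·Cₑ = 1914·2.110
→ Cₑ = (1914·2.110 − 1780·0.9900) / 134.0 = 16.99 mg/L.

17.0 mg/L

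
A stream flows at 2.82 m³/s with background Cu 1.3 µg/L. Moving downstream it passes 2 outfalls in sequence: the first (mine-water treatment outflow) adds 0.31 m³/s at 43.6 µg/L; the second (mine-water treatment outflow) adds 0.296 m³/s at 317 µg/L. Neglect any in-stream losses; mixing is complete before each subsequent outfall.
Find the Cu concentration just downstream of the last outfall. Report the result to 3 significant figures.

Outfall 1: combined Q = 3.130 m³/s; C = (2.820·1.300 + 0.3100·43.60)/3.130 = 5.489 µg/L.
Outfall 2: combined Q = 3.426 m³/s; C = (3.130·5.489 + 0.2960·317.0)/3.426 = 32.40 µg/L.

32.4 µg/L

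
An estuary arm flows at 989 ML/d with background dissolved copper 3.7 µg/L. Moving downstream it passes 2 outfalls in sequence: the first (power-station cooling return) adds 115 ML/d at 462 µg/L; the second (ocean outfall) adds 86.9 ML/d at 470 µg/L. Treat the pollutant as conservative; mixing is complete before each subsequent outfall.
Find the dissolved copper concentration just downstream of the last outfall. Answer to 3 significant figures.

82.0 µg/L

Below outfall 1: Q → 1104 ML/d, C = (989.0·3.700 + 115.0·462.0)/1104 = 51.44 µg/L.
Below outfall 2: Q → 1191 ML/d, C = (1104·51.44 + 86.90·470.0)/1191 = 81.98 µg/L.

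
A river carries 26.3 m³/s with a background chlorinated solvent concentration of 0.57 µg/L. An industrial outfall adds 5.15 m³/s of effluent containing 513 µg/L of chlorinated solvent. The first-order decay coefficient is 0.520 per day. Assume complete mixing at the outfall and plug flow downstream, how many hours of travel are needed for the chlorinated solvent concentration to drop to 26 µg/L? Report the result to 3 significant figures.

Flow-weighted average: C = (26.30·0.5700 + 5.150·513.0) / 31.45 = 2657/31.45 = 84.48 µg/L.
84.48·exp(−k·t) = 26 → t = ln(84.48/26)/k = 195800 s = 54.39 h.

54.4 h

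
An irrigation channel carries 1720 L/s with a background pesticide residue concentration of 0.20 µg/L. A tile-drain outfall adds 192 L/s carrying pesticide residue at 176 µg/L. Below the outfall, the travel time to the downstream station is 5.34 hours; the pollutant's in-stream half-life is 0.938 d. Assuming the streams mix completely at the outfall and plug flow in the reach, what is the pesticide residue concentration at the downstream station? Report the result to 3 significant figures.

15.1 µg/L

Mixed concentration C = ΣQC/ΣQ = (1720·0.2000 + 192.0·176.0) / 1912 = 34140/1912 = 17.85 µg/L.
Half-life 0.938 d → k = ln 2 / 0.938 = 0.7390 d⁻¹.
Decay over the reach: 17.85·exp(−kt) = 17.85·0.8484 = 15.15 µg/L.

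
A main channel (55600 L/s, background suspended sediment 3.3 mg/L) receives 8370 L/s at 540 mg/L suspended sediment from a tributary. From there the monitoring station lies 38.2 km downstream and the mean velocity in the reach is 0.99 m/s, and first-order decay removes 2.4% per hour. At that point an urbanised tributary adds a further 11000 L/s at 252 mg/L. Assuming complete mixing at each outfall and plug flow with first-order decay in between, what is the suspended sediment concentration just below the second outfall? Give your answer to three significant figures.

Conservation of mass: C = (55600·3.300 + 8370·540.0) / 63970 = 4703000/63970 = 73.52 mg/L; combined flow 63970 L/s.
Travel time t = 38.2·1000 / 0.99 = 38590 s = 10.72 h.
2.4%/h lost → k = −ln(1 − 0.024) = 0.02429 h⁻¹.
Applying C = C₀e^(−kt): 73.52 × 0.7708 = 56.67 mg/L.
Second outfall: C = (63970·56.67 + 11000·252.0)/74970 = 85.33 mg/L.

85.3 mg/L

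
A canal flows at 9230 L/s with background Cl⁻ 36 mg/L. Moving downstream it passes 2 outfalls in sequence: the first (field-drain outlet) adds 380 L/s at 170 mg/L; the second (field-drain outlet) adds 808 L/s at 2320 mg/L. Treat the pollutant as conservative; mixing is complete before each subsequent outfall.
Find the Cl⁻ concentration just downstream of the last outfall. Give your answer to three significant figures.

Outfall 1: combined Q = 9610 L/s; C = (9230·36.00 + 380.0·170.0)/9610 = 41.30 mg/L.
Outfall 2: combined Q = 10420 L/s; C = (9610·41.30 + 808.0·2320)/10420 = 218.0 mg/L.

218 mg/L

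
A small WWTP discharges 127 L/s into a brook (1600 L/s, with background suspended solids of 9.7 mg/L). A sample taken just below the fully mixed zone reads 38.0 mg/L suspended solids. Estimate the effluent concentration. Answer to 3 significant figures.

Mass balance: 1600·9.700 + 127.0·Cₑ = 1727·38.00
→ Cₑ = (1727·38.00 − 1600·9.700) / 127.0 = 394.5 mg/L.

395 mg/L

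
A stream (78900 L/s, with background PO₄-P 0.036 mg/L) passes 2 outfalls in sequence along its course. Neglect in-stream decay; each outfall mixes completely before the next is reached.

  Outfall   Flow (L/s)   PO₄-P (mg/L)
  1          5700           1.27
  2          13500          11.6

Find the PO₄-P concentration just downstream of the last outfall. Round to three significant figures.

1.70 mg/L

Below outfall 1: Q → 84600 L/s, C = (78900·0.03600 + 5700·1.270)/84600 = 0.1191 mg/L.
Below outfall 2: Q → 98100 L/s, C = (84600·0.1191 + 13500·11.60)/98100 = 1.699 mg/L.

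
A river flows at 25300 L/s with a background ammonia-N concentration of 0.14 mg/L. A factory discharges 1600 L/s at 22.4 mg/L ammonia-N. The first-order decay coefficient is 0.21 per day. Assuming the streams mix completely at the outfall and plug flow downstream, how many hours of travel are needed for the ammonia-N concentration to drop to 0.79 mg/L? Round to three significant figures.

After mixing, C = (25300·0.1400 + 1600·22.40) / 26900 = 39380/26900 = 1.464 mg/L.
1.464·exp(−k·t) = 0.79 → t = ln(1.464/0.79)/k = 253800 s = 70.50 h.

70.5 h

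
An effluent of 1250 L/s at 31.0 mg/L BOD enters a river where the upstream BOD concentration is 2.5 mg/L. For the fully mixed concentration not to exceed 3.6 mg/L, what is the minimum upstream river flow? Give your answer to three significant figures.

31100 L/s

Set C_mix = 3.6: (Q·2.500 + 1250·31.00) / (Q + 1250) = 3.6
→ Q = 1250·(31.00 − 3.6)/(3.6 − 2.500) = 31140 L/s.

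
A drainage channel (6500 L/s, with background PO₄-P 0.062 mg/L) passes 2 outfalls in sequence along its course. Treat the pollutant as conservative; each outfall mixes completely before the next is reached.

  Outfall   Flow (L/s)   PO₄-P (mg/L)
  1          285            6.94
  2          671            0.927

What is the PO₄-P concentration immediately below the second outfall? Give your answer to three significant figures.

Outfall 1: combined Q = 6785 L/s; C = (6500·0.06200 + 285.0·6.940)/6785 = 0.3509 mg/L.
Outfall 2: combined Q = 7456 L/s; C = (6785·0.3509 + 671.0·0.9270)/7456 = 0.4028 mg/L.

0.403 mg/L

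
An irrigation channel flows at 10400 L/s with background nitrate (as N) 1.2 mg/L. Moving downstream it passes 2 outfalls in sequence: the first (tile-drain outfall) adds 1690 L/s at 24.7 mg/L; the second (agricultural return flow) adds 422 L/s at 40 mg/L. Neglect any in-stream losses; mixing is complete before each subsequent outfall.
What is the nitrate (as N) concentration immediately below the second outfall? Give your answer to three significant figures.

Below outfall 1: Q → 12090 L/s, C = (10400·1.200 + 1690·24.70)/12090 = 4.485 mg/L.
Below outfall 2: Q → 12510 L/s, C = (12090·4.485 + 422.0·40.00)/12510 = 5.683 mg/L.

5.68 mg/L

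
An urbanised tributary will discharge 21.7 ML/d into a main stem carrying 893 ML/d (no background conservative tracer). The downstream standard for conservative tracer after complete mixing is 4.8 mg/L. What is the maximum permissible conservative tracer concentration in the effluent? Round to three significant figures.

At the limit, (Qr·Cr + Qe·Cₑ)/(Qr + Qe) = 4.8:
Cₑ = (914.7·4.8 − 893.0·0) / 21.70 = 202.3 mg/L.

202 mg/L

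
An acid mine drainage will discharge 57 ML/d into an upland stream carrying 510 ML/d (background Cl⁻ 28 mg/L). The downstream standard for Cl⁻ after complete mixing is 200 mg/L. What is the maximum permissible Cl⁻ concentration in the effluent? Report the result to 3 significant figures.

1740 mg/L

At the limit, (Qr·Cr + Qe·Cₑ)/(Qr + Qe) = 200:
Cₑ = (567.0·200 − 510.0·28.00) / 57.00 = 1739 mg/L.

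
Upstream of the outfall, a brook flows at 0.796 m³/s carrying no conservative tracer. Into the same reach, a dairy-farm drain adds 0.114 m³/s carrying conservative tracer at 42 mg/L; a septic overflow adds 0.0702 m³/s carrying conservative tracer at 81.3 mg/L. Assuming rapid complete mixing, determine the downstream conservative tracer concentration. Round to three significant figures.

10.7 mg/L

Mixed concentration C = ΣQC/ΣQ = (0.7960·0 + 0.1140·42.00 + 0.07020·81.30) / 0.9802 = 10.50/0.9802 = 10.71 mg/L.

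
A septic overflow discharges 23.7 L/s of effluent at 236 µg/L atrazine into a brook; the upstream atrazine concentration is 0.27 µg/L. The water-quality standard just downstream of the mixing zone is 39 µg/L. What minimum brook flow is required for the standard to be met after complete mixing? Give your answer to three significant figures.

121 L/s

Set C_mix = 39: (Q·0.2700 + 23.70·236.0) / (Q + 23.70) = 39
→ Q = 23.70·(236.0 − 39)/(39 − 0.2700) = 120.5 L/s.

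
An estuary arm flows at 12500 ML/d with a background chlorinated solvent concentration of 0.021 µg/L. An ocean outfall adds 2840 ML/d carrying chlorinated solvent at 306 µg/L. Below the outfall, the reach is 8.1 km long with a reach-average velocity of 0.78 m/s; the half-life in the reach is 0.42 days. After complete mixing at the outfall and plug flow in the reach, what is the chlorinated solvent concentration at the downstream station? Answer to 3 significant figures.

46.5 µg/L

Conservation of mass: C = (12500·0.02100 + 2840·306.0) / 15340 = 869300/15340 = 56.67 µg/L.
Travel time t = 8.1·1000 / 0.78 = 10380 s = 2.885 h.
Half-life 0.42 d → k = ln 2 / 0.42 = 1.650 d⁻¹.
Decay over the reach: 56.67·exp(−kt) = 56.67·0.8201 = 46.47 µg/L.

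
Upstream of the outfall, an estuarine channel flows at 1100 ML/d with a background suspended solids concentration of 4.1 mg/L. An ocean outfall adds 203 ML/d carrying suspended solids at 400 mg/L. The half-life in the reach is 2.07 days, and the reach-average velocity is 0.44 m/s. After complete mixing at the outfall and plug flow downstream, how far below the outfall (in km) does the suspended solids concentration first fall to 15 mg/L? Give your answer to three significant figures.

Mixed concentration C = ΣQC/ΣQ = (1100·4.100 + 203.0·400.0) / 1303 = 85710/1303 = 65.78 mg/L.
Half-life 2.07 d → k = ln 2 / 2.07 = 0.3349 d⁻¹.
Set 65.78·exp(−k·t) = 15 → t = ln(65.78/15)/k = 381400 s = 106.0 h.
Distance = v·t = 0.44·381400 = 167800 m = 167.8 km.

168 km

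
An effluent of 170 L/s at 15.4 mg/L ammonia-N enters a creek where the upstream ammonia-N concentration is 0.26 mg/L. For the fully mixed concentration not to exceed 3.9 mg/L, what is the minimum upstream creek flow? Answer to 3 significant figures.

537 L/s

Set C_mix = 3.9: (Q·0.2600 + 170.0·15.40) / (Q + 170.0) = 3.9
→ Q = 170.0·(15.40 − 3.9)/(3.9 − 0.2600) = 537.1 L/s.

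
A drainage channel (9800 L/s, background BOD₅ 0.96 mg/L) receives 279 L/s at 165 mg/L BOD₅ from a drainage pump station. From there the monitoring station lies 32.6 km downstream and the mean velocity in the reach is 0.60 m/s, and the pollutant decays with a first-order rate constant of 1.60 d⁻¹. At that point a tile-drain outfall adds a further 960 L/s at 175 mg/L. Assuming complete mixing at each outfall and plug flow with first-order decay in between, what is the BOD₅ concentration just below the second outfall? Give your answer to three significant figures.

17.1 mg/L

After mixing, C = (9800·0.9600 + 279.0·165.0) / 10080 = 55440/10080 = 5.501 mg/L; combined flow 10080 L/s.
Travel time t = 32.6·1000 / 0.60 = 54330 s = 15.09 h.
Applying C = C₀e^(−kt): 5.501 × 0.3656 = 2.011 mg/L.
Second outfall: C = (10080·2.011 + 960.0·175.0)/11040 = 17.06 mg/L.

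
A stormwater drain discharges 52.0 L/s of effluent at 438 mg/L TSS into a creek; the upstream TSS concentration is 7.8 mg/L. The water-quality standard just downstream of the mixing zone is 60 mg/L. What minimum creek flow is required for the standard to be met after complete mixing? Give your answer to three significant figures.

377 L/s

Set C_mix = 60: (Q·7.800 + 52.00·438.0) / (Q + 52.00) = 60
→ Q = 52.00·(438.0 − 60)/(60 − 7.800) = 376.6 L/s.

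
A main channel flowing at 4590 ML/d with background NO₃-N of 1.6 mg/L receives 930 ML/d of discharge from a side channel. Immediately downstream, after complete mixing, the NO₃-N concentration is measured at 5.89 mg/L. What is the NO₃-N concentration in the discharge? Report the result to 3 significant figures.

Mass balance: 4590·1.600 + 930.0·Cₑ = 5520·5.890
→ Cₑ = (5520·5.890 − 4590·1.600) / 930.0 = 27.06 mg/L.

27.1 mg/L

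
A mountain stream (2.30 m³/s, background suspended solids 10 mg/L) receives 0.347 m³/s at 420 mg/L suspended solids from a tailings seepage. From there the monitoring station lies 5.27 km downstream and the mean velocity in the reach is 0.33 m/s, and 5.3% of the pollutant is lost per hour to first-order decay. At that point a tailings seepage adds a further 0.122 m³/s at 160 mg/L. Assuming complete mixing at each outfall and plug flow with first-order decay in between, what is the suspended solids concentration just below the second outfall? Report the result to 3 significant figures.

54.9 mg/L

Mass balance: C = (2.300·10.00 + 0.3470·420.0) / 2.647 = 168.7/2.647 = 63.75 mg/L; combined flow 2.647 m³/s.
Travel time t = 5.27·1000 / 0.33 = 15970 s = 4.436 h.
5.3%/h lost → k = −ln(1 − 0.053) = 0.05446 h⁻¹.
Applying C = C₀e^(−kt): 63.75 × 0.7854 = 50.07 mg/L.
At the second outfall, C = (2.647·50.07 + 0.1220·160.0) / (2.647 + 0.1220) = 54.91 mg/L.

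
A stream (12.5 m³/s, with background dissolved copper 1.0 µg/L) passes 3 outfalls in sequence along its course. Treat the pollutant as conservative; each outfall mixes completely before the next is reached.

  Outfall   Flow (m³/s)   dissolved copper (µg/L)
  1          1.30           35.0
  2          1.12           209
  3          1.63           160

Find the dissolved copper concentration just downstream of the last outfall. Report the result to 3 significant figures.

33.4 µg/L

Below outfall 1: Q → 13.80 m³/s, C = (12.50·1.000 + 1.300·35.00)/13.80 = 4.203 µg/L.
Below outfall 2: Q → 14.92 m³/s, C = (13.80·4.203 + 1.120·209.0)/14.92 = 19.58 µg/L.
Below outfall 3: Q → 16.55 m³/s, C = (14.92·19.58 + 1.630·160.0)/16.55 = 33.41 µg/L.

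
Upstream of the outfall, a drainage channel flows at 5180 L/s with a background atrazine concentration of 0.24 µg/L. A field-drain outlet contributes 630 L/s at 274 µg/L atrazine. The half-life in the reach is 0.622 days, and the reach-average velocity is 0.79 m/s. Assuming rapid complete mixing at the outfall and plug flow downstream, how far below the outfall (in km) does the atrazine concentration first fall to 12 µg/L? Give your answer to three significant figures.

56.0 km

Flow-weighted average: C = (5180·0.2400 + 630.0·274.0) / 5810 = 173900/5810 = 29.92 µg/L.
Half-life 0.622 d → k = ln 2 / 0.622 = 1.114 d⁻¹.
Set 29.92·exp(−k·t) = 12 → t = ln(29.92/12)/k = 70850 s = 19.68 h.
Distance = v·t = 0.79·70850 = 55970 m = 55.97 km.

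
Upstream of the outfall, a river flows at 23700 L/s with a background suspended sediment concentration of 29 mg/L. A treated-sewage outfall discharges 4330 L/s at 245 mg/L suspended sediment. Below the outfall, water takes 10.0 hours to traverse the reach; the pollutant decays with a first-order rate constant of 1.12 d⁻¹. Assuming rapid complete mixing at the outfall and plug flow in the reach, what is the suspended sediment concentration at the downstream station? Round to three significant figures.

39.1 mg/L

After mixing, C = (23700·29.00 + 4330·245.0) / 28030 = 1748000/28030 = 62.37 mg/L.
Applying C = C₀e^(−kt): 62.37 × 0.6271 = 39.11 mg/L.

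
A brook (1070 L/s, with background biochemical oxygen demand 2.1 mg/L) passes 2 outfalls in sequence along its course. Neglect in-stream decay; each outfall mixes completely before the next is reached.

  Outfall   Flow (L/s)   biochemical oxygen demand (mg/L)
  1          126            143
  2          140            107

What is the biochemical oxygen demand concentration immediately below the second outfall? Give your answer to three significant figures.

Outfall 1: combined Q = 1196 L/s; C = (1070·2.100 + 126.0·143.0)/1196 = 16.94 mg/L.
Outfall 2: combined Q = 1336 L/s; C = (1196·16.94 + 140.0·107.0)/1336 = 26.38 mg/L.

26.4 mg/L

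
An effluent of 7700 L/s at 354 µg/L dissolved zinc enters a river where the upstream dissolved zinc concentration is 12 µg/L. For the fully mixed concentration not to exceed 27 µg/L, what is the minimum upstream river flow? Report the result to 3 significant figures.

Set C_mix = 27: (Q·12.00 + 7700·354.0) / (Q + 7700) = 27
→ Q = 7700·(354.0 − 27)/(27 − 12.00) = 167900 L/s.

168000 L/s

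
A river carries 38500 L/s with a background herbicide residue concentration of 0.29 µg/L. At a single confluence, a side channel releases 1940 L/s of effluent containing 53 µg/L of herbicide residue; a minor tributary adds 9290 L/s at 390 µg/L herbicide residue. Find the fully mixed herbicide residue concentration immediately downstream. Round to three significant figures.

After mixing, C = (38500·0.2900 + 1940·53.00 + 9290·390.0) / 49730 = 3737000/49730 = 75.15 µg/L.

75.1 µg/L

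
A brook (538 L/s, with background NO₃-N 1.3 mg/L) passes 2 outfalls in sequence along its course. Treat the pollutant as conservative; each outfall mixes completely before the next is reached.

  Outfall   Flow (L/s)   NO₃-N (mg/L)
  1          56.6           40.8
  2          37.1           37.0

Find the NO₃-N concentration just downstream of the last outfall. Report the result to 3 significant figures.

Below outfall 1: Q → 594.6 L/s, C = (538.0·1.300 + 56.60·40.80)/594.6 = 5.060 mg/L.
Below outfall 2: Q → 631.7 L/s, C = (594.6·5.060 + 37.10·37.00)/631.7 = 6.936 mg/L.

6.94 mg/L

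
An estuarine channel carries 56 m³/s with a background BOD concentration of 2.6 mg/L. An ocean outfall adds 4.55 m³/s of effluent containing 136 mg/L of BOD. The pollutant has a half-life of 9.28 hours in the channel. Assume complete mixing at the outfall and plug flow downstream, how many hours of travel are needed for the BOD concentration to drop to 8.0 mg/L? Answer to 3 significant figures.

6.11 h

Mass balance: C = (56.00·2.600 + 4.550·136.0) / 60.55 = 764.4/60.55 = 12.62 mg/L.
Half-life 9.28 h → k = ln 2 / 9.28 = 0.07469 h⁻¹ = 1.793 d⁻¹.
12.62·exp(−k·t) = 8.0 → t = ln(12.62/8.0)/k = 21990 s = 6.107 h.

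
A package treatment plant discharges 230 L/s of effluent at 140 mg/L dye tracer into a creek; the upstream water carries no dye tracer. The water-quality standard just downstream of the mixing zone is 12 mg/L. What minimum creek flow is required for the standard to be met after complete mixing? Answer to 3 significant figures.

Set C_mix = 12: (Q·0 + 230.0·140.0) / (Q + 230.0) = 12
→ Q = 230.0·(140.0 − 12)/(12 − 0) = 2453 L/s.

2450 L/s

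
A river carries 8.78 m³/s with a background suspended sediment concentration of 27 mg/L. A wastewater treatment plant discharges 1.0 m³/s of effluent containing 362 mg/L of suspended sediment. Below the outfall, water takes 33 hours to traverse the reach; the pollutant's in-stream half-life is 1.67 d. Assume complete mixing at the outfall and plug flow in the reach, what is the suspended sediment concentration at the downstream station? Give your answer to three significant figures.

34.6 mg/L

Mass balance: C = (8.780·27.00 + 1.000·362.0) / 9.780 = 599.1/9.780 = 61.25 mg/L.
Half-life 1.67 d → k = ln 2 / 1.67 = 0.4151 d⁻¹.
After decay, C = 61.25 × e^(−kt) = 61.25 × 0.5651 = 34.62 mg/L.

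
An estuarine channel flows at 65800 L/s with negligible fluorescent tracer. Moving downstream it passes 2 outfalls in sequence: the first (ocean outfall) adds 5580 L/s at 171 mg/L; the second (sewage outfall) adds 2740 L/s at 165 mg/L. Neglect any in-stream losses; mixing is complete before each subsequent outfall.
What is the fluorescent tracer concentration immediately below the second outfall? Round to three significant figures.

19.0 mg/L

Outfall 1: combined Q = 71380 L/s; C = (65800·0 + 5580·171.0)/71380 = 13.37 mg/L.
Outfall 2: combined Q = 74120 L/s; C = (71380·13.37 + 2740·165.0)/74120 = 18.97 mg/L.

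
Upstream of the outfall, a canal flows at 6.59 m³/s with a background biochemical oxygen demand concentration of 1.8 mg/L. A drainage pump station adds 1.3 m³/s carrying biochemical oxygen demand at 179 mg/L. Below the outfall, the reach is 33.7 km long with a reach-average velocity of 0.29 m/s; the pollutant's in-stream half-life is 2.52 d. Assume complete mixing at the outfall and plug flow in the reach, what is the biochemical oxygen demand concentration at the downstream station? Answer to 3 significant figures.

21.4 mg/L

Mixed concentration C = ΣQC/ΣQ = (6.590·1.800 + 1.300·179.0) / 7.890 = 244.6/7.890 = 31.00 mg/L.
Travel time t = 33.7·1000 / 0.29 = 116200 s = 32.28 h.
Half-life 2.52 d → k = ln 2 / 2.52 = 0.2751 d⁻¹.
Applying C = C₀e^(−kt): 31.00 × 0.6908 = 21.41 mg/L.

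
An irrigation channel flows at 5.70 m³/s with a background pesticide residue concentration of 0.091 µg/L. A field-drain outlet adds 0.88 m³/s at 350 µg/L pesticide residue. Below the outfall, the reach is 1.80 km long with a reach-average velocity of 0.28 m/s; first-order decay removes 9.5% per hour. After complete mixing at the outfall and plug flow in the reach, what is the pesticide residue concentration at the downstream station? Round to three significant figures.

39.2 µg/L

After mixing, C = (5.700·0.09100 + 0.8800·350.0) / 6.580 = 308.5/6.580 = 46.89 µg/L.
Travel time t = 1.80·1000 / 0.28 = 6429 s = 1.786 h.
9.5%/h lost → k = −ln(1 − 0.095) = 0.09982 h⁻¹.
After decay, C = 46.89 × e^(−kt) = 46.89 × 0.8367 = 39.23 µg/L.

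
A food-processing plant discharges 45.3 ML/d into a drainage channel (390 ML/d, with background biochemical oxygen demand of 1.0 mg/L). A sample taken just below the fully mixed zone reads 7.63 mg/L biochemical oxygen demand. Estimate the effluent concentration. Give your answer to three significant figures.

Mass balance: 390.0·1.000 + 45.30·Cₑ = 435.3·7.630
→ Cₑ = (435.3·7.630 − 390.0·1.000) / 45.30 = 64.71 mg/L.

64.7 mg/L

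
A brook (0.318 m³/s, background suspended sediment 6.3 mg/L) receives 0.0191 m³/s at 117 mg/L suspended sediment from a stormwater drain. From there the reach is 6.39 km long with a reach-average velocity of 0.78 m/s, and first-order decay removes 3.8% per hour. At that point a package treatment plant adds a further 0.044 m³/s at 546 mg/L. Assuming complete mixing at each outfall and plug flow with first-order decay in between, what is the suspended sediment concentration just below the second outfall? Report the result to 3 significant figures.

73.2 mg/L

After mixing, C = (0.3180·6.300 + 0.01910·117.0) / 0.3371 = 4.238/0.3371 = 12.57 mg/L; combined flow 0.3371 m³/s.
Travel time t = 6.39·1000 / 0.78 = 8192 s = 2.276 h.
3.8%/h lost → k = −ln(1 − 0.038) = 0.03874 h⁻¹.
Applying C = C₀e^(−kt): 12.57 × 0.9156 = 11.51 mg/L.
Second outfall: C = (0.3371·11.51 + 0.04400·546.0)/0.3811 = 73.22 mg/L.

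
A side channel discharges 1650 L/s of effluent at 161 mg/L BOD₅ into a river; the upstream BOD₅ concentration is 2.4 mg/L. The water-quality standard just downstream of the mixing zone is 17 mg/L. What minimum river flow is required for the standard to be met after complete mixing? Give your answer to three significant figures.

Set C_mix = 17: (Q·2.400 + 1650·161.0) / (Q + 1650) = 17
→ Q = 1650·(161.0 − 17)/(17 − 2.400) = 16270 L/s.

16300 L/s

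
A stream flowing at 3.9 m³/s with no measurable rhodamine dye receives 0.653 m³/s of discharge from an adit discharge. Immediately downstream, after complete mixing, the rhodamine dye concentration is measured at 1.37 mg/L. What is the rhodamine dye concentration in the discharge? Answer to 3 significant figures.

9.55 mg/L

Mass balance: 3.900·0 + 0.6530·Cₑ = 4.553·1.370
→ Cₑ = (4.553·1.370 − 3.900·0) / 0.6530 = 9.552 mg/L.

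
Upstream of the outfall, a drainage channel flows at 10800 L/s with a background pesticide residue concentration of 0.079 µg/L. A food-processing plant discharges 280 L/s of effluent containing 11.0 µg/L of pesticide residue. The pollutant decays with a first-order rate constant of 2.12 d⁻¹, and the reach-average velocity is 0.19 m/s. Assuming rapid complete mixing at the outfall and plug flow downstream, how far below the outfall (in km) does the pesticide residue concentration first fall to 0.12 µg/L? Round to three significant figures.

Conservation of mass: C = (10800·0.07900 + 280.0·11.00) / 11080 = 3933/11080 = 0.3550 µg/L.
Set 0.3550·exp(−k·t) = 0.12 → t = ln(0.3550/0.12)/k = 44200 s = 12.28 h.
Distance = v·t = 0.19·44200 = 8398 m = 8.398 km.

8.40 km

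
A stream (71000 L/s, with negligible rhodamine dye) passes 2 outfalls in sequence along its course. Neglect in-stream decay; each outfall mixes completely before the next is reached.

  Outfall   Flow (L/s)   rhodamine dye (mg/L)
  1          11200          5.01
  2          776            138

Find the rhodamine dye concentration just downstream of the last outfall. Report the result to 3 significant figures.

After outfall 1: Q = 71000 + 11200 = 82200 L/s; C = (71000·0 + 11200·5.010)/82200 = 0.6826 mg/L.
After outfall 2: Q = 82200 + 776.0 = 82980 L/s; C = (82200·0.6826 + 776.0·138.0)/82980 = 1.967 mg/L.

1.97 mg/L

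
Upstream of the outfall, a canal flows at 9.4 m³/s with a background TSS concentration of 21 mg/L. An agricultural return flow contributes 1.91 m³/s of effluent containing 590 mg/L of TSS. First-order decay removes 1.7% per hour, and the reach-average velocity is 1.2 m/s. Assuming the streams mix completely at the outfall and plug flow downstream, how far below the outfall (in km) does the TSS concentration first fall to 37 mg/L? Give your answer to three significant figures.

After mixing, C = (9.400·21.00 + 1.910·590.0) / 11.31 = 1324/11.31 = 117.1 mg/L.
1.7%/h lost → k = −ln(1 − 0.017) = 0.01715 h⁻¹.
Set 117.1·exp(−k·t) = 37 → t = ln(117.1/37)/k = 241900 s = 67.19 h.
Distance = v·t = 1.2·241900 = 290300 m = 290.3 km.

290 km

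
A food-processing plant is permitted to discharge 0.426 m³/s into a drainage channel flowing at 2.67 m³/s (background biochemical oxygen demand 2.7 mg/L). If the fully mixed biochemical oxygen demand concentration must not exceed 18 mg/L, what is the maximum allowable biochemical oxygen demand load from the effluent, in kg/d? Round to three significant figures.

Mass balance at the limit: 2.670·2.700 + 0.4260·Cₑ = 3.096·18 → Cₑ = 113.9 mg/L.
Load = 0.4260 m³/s × 113.9 g/m³ × 86 400 s/d = 4192 kg/d.

4190 kg/d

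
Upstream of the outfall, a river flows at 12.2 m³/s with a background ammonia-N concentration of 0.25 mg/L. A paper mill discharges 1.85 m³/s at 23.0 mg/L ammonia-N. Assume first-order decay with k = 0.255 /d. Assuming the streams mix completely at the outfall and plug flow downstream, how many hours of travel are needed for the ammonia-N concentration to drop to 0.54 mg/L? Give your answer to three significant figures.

Flow-weighted average: C = (12.20·0.2500 + 1.850·23.00) / 14.05 = 45.60/14.05 = 3.246 mg/L.
3.246·exp(−k·t) = 0.54 → t = ln(3.246/0.54)/k = 607700 s = 168.8 h.

169 h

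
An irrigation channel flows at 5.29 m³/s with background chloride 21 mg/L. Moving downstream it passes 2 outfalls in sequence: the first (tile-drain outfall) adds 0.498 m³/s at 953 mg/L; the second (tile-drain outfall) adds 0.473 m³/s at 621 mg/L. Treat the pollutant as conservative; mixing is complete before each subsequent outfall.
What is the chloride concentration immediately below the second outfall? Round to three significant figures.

Below outfall 1: Q → 5.788 m³/s, C = (5.290·21.00 + 0.4980·953.0)/5.788 = 101.2 mg/L.
Below outfall 2: Q → 6.261 m³/s, C = (5.788·101.2 + 0.4730·621.0)/6.261 = 140.5 mg/L.

140 mg/L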